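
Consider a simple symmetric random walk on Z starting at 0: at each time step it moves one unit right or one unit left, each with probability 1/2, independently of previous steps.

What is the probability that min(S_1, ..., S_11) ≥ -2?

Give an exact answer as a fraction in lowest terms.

Let f(t,s) = #length-t paths at position s with S_1..S_t all ≥ -2.
f(t,s) = f(t-1,s-1) + f(t-1,s+1) for s ≥ -2; f(t,s) = 0 for s < -2.
t=0: f(0,0)=1
t=1: f(1,-1)=1 f(1,1)=1
t=2: f(2,-2)=1 f(2,0)=2 f(2,2)=1
t=3: f(3,-1)=3 f(3,1)=3 f(3,3)=1
t=4: f(4,-2)=3 f(4,0)=6 f(4,2)=4 f(4,4)=1
t=5: f(5,-1)=9 f(5,1)=10 f(5,3)=5 f(5,5)=1
t=6: f(6,-2)=9 f(6,0)=19 f(6,2)=15 f(6,4)=6 f(6,6)=1
t=7: f(7,-1)=28 f(7,1)=34 f(7,3)=21 f(7,5)=7 f(7,7)=1
t=8: f(8,-2)=28 f(8,0)=62 f(8,2)=55 f(8,4)=28 f(8,6)=8 f(8,8)=1
t=9: f(9,-1)=90 f(9,1)=117 f(9,3)=83 f(9,5)=36 f(9,7)=9 f(9,9)=1
t=10: f(10,-2)=90 f(10,0)=207 f(10,2)=200 f(10,4)=119 f(10,6)=45 f(10,8)=10 f(10,10)=1
t=11: f(11,-1)=297 f(11,1)=407 f(11,3)=319 f(11,5)=164 f(11,7)=55 f(11,9)=11 f(11,11)=1
Σ_s f(11,s) = 1254
P = 1254/2048 = 627/1024

Answer: 627/1024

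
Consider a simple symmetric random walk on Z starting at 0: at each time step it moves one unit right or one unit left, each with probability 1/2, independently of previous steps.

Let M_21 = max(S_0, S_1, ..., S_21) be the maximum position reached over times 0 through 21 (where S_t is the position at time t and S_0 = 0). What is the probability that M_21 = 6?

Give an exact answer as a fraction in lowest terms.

Let M_21 = max(S_0,...,S_21). Use the reflection principle: for j ≥ 1, #{paths with M_21 ≥ j} = #{S_21 ≥ j} + #{S_21 ≥ j+1}.
By reflection, #{M_21 ≥ 6} = #{S_21 ≥ 6} + #{S_21 ≥ 7} = 198440 + 198440 = 396880.
#{M_21 ≥ 7} = #{S_21 ≥ 7} + #{S_21 ≥ 8} = 198440 + 82160 = 280600.
#{M_21 = 6} = 396880 - 280600 = 116280.
P(M_21 = 6) = 116280/2097152 = 14535/262144

Answer: 14535/262144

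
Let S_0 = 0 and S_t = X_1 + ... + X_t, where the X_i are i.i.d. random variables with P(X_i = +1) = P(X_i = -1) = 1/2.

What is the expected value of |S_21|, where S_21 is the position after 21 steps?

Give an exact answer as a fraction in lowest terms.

S_21 takes values m ≡ 1 (mod 2) with |m| ≤ 21; P(S_21=m) = C(21,(21+m)/2)/2^21.
Total paths: 2^21 = 2097152
Distribution: P(S=-21)=1/2097152, P(S=-19)=21/2097152, P(S=-17)=210/2097152, P(S=-15)=1330/2097152, P(S=-13)=5985/2097152, P(S=-11)=20349/2097152, P(S=-9)=54264/2097152, P(S=-7)=116280/2097152, P(S=-5)=203490/2097152, P(S=-3)=293930/2097152, P(S=-1)=352716/2097152, P(S=1)=352716/2097152, P(S=3)=293930/2097152, P(S=5)=203490/2097152, P(S=7)=116280/2097152, P(S=9)=54264/2097152, P(S=11)=20349/2097152, P(S=13)=5985/2097152, P(S=15)=1330/2097152, P(S=17)=210/2097152, P(S=19)=21/2097152, P(S=21)=1/2097152
E[|S_21|] = Σ_m |m|·P(S_21=m) = 7759752/2097152 = 969969/262144

Answer: 969969/262144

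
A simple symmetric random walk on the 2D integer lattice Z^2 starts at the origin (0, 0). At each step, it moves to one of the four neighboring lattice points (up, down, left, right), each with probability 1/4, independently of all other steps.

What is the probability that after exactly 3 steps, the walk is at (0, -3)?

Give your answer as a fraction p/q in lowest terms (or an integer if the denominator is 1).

Let h be the number of horizontal steps (so 3-h are vertical). To end at (0,-3) need (h+0)/2 right-steps and ((3-h)-3)/2 up-steps.
Sum over h with 0 ≤ h ≤ 0, h ≡ 0 (mod 2), 3-h ≡ 1 (mod 2):
h=0: C(3,0)·C(0,0)·C(3,0) = 1·1·1 = 1
Total favorable: 1
Total paths: 4^3 = 64
P = 1/64 = 1/64

Answer: 1/64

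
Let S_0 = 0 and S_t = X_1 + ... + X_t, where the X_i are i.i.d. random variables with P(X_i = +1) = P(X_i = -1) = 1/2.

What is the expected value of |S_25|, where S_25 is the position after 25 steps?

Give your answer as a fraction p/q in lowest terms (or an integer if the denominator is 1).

Answer: 16900975/4194304

Derivation:
S_25 takes values m ≡ 1 (mod 2) with |m| ≤ 25; P(S_25=m) = C(25,(25+m)/2)/2^25.
Total paths: 2^25 = 33554432
Distribution: P(S=-25)=1/33554432, P(S=-23)=25/33554432, P(S=-21)=300/33554432, P(S=-19)=2300/33554432, P(S=-17)=12650/33554432, P(S=-15)=53130/33554432, P(S=-13)=177100/33554432, P(S=-11)=480700/33554432, P(S=-9)=1081575/33554432, P(S=-7)=2042975/33554432, P(S=-5)=3268760/33554432, P(S=-3)=4457400/33554432, P(S=-1)=5200300/33554432, P(S=1)=5200300/33554432, P(S=3)=4457400/33554432, P(S=5)=3268760/33554432, P(S=7)=2042975/33554432, P(S=9)=1081575/33554432, P(S=11)=480700/33554432, P(S=13)=177100/33554432, P(S=15)=53130/33554432, P(S=17)=12650/33554432, P(S=19)=2300/33554432, P(S=21)=300/33554432, P(S=23)=25/33554432, P(S=25)=1/33554432
E[|S_25|] = Σ_m |m|·P(S_25=m) = 135207800/33554432 = 16900975/4194304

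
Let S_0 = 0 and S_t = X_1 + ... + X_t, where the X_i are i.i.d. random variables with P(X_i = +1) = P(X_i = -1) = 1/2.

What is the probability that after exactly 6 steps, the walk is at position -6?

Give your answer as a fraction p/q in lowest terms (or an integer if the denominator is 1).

To reach position -6 after 6 steps: need 0 steps of +1 and 6 of -1.
Favorable paths: C(6,0) = 1
Total paths: 2^6 = 64
P = 1/64 = 1/64

Answer: 1/64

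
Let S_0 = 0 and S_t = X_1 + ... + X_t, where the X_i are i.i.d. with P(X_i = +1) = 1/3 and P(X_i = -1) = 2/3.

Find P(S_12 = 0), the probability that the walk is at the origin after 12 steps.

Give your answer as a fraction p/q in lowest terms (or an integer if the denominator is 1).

Answer: 19712/177147

Derivation:
To be at 0 after 12 steps: need exactly 6 steps of +1 and 6 of -1.
Number of such sequences: C(12,6) = 924
Each has probability (1/3)^6 · (2/3)^6 = 64/531441
P = 924 · 64/531441 = 19712/177147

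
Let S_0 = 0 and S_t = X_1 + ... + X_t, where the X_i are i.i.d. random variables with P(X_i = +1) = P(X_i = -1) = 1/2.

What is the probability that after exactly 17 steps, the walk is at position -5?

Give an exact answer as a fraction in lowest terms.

To reach position -5 after 17 steps: need 6 steps of +1 and 11 of -1.
Favorable paths: C(17,6) = 12376
Total paths: 2^17 = 131072
P = 12376/131072 = 1547/16384

Answer: 1547/16384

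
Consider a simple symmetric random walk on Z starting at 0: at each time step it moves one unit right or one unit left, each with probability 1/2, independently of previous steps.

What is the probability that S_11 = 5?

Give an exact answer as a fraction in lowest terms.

To reach position 5 after 11 steps: need 8 steps of +1 and 3 of -1.
Favorable paths: C(11,8) = 165
Total paths: 2^11 = 2048
P = 165/2048 = 165/2048

Answer: 165/2048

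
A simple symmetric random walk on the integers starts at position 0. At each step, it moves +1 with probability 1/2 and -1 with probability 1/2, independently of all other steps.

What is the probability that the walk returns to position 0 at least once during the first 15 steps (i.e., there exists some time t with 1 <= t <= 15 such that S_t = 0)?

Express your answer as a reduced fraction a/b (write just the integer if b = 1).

Count via complement. Let g(t,s) = #length-t paths at position s with S_1..S_t all ≠ 0.
g(t,s) = g(t-1,s-1) + g(t-1,s+1) for s ≠ 0; g(t,0) = 0.
t=0: g(0,0)=1
t=1: g(1,-1)=1 g(1,1)=1
t=2: g(2,-2)=1 g(2,2)=1
t=3: g(3,-3)=1 g(3,-1)=1 g(3,1)=1 g(3,3)=1
t=4: g(4,-4)=1 g(4,-2)=2 g(4,2)=2 g(4,4)=1
t=5: g(5,-5)=1 g(5,-3)=3 g(5,-1)=2 g(5,1)=2 g(5,3)=3 g(5,5)=1
t=6: g(6,-6)=1 g(6,-4)=4 g(6,-2)=5 g(6,2)=5 g(6,4)=4 g(6,6)=1
t=7: g(7,-7)=1 g(7,-5)=5 g(7,-3)=9 g(7,-1)=5 g(7,1)=5 g(7,3)=9 g(7,5)=5 g(7,7)=1
t=8: g(8,-8)=1 g(8,-6)=6 g(8,-4)=14 g(8,-2)=14 g(8,2)=14 g(8,4)=14 g(8,6)=6 g(8,8)=1
t=9: g(9,-9)=1 g(9,-7)=7 g(9,-5)=20 g(9,-3)=28 g(9,-1)=14 g(9,1)=14 g(9,3)=28 g(9,5)=20 g(9,7)=7 g(9,9)=1
t=10: g(10,-10)=1 g(10,-8)=8 g(10,-6)=27 g(10,-4)=48 g(10,-2)=42 g(10,2)=42 g(10,4)=48 g(10,6)=27 g(10,8)=8 g(10,10)=1
t=11: g(11,-11)=1 g(11,-9)=9 g(11,-7)=35 g(11,-5)=75 g(11,-3)=90 g(11,-1)=42 g(11,1)=42 g(11,3)=90 g(11,5)=75 g(11,7)=35 g(11,9)=9 g(11,11)=1
t=12: g(12,-12)=1 g(12,-10)=10 g(12,-8)=44 g(12,-6)=110 g(12,-4)=165 g(12,-2)=132 g(12,2)=132 g(12,4)=165 g(12,6)=110 g(12,8)=44 g(12,10)=10 g(12,12)=1
t=13: g(13,-13)=1 g(13,-11)=11 g(13,-9)=54 g(13,-7)=154 g(13,-5)=275 g(13,-3)=297 g(13,-1)=132 g(13,1)=132 g(13,3)=297 g(13,5)=275 g(13,7)=154 g(13,9)=54 g(13,11)=11 g(13,13)=1
t=14: g(14,-14)=1 g(14,-12)=12 g(14,-10)=65 g(14,-8)=208 g(14,-6)=429 g(14,-4)=572 g(14,-2)=429 g(14,2)=429 g(14,4)=572 g(14,6)=429 g(14,8)=208 g(14,10)=65 g(14,12)=12 g(14,14)=1
t=15: g(15,-15)=1 g(15,-13)=13 g(15,-11)=77 g(15,-9)=273 g(15,-7)=637 g(15,-5)=1001 g(15,-3)=1001 g(15,-1)=429 g(15,1)=429 g(15,3)=1001 g(15,5)=1001 g(15,7)=637 g(15,9)=273 g(15,11)=77 g(15,13)=13 g(15,15)=1
Paths never hitting 0: Σ_s g(15,s) = 6864
Paths hitting 0: 2^15 - 6864 = 25904
P = 25904/32768 = 1619/2048

Answer: 1619/2048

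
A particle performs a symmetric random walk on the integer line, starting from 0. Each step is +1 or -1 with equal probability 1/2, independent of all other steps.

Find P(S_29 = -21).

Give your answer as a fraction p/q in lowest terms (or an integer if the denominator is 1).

Answer: 23751/536870912

Derivation:
To reach position -21 after 29 steps: need 4 steps of +1 and 25 of -1.
Favorable paths: C(29,4) = 23751
Total paths: 2^29 = 536870912
P = 23751/536870912 = 23751/536870912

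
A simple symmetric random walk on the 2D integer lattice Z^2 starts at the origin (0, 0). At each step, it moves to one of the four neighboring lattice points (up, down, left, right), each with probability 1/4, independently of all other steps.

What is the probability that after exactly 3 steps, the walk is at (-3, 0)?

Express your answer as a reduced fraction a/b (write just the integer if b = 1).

Answer: 1/64

Derivation:
Let h be the number of horizontal steps (so 3-h are vertical). To end at (-3,0) need (h-3)/2 right-steps and ((3-h)+0)/2 up-steps.
Sum over h with 3 ≤ h ≤ 3, h ≡ 1 (mod 2), 3-h ≡ 0 (mod 2):
h=3: C(3,3)·C(3,0)·C(0,0) = 1·1·1 = 1
Total favorable: 1
Total paths: 4^3 = 64
P = 1/64 = 1/64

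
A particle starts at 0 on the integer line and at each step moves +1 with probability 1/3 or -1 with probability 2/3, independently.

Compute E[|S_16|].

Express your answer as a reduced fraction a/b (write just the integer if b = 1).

Answer: 80595056/14348907

Derivation:
S_16 takes values m ≡ 0 (mod 2) with |m| ≤ 16; P(S_16=m) = C(16,(16+m)/2) · (1/3)^((16+m)/2) · (2/3)^((16-m)/2).
Distribution: P(S=-16)=65536/43046721, P(S=-14)=524288/43046721, P(S=-12)=655360/14348907, P(S=-10)=4587520/43046721, P(S=-8)=7454720/43046721, P(S=-6)=2981888/14348907, P(S=-4)=8200192/43046721, P(S=-2)=5857280/43046721, P(S=0)=366080/4782969, P(S=2)=1464320/43046721, P(S=4)=512512/43046721, P(S=6)=46592/14348907, P(S=8)=29120/43046721, P(S=10)=4480/43046721, P(S=12)=160/14348907, P(S=14)=32/43046721, P(S=16)=1/43046721
E[|S_16|] = Σ_m |m|·P(S_16=m) = 80595056/14348907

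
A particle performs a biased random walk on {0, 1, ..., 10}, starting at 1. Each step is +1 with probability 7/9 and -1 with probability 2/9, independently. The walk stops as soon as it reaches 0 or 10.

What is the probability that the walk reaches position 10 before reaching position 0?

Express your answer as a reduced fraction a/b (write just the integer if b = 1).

Biased walk: p = 7/9, q = 2/9, r = q/p = 2/7
Gambler's ruin: P(hit 10 before 0 | start at 1) = (1 - r^a)/(1 - r^N)
r^1 = 2/7; r^10 = 1024/282475249
P = (1 - 2/7) / (1 - 1024/282475249) = 5/7 / 282474225/282475249 = 40353607/56494845

Answer: 40353607/56494845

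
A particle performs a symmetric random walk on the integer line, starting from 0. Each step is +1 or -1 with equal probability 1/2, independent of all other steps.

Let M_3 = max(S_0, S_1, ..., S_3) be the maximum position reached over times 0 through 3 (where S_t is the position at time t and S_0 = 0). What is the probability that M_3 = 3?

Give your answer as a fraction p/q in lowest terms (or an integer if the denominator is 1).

Answer: 1/8

Derivation:
Let M_3 = max(S_0,...,S_3). Use the reflection principle: for j ≥ 1, #{paths with M_3 ≥ j} = #{S_3 ≥ j} + #{S_3 ≥ j+1}.
By reflection, #{M_3 ≥ 3} = #{S_3 ≥ 3} + #{S_3 ≥ 4} = 1 + 0 = 1.
#{M_3 ≥ 4} = #{S_3 ≥ 4} + #{S_3 ≥ 5} = 0 + 0 = 0.
#{M_3 = 3} = 1 - 0 = 1.
P(M_3 = 3) = 1/8 = 1/8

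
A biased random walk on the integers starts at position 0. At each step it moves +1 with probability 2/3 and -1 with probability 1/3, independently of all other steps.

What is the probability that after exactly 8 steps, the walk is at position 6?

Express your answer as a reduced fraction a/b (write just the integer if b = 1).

Answer: 1024/6561

Derivation:
To reach position 6 after 8 steps: need 7 steps of +1 and 1 step of -1.
Number of such sequences: C(8,7) = 8
Each has probability (2/3)^7 · (1/3)^1 = 128/6561
P = 8 · 128/6561 = 1024/6561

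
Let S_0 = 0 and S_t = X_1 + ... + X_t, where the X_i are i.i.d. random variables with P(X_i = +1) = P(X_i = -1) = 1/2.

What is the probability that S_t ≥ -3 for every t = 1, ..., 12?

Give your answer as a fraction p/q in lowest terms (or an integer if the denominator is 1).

Answer: 3003/4096

Derivation:
Let f(t,s) = #length-t paths at position s with S_1..S_t all ≥ -3.
f(t,s) = f(t-1,s-1) + f(t-1,s+1) for s ≥ -3; f(t,s) = 0 for s < -3.
t=0: f(0,0)=1
t=1: f(1,-1)=1 f(1,1)=1
t=2: f(2,-2)=1 f(2,0)=2 f(2,2)=1
t=3: f(3,-3)=1 f(3,-1)=3 f(3,1)=3 f(3,3)=1
t=4: f(4,-2)=4 f(4,0)=6 f(4,2)=4 f(4,4)=1
t=5: f(5,-3)=4 f(5,-1)=10 f(5,1)=10 f(5,3)=5 f(5,5)=1
t=6: f(6,-2)=14 f(6,0)=20 f(6,2)=15 f(6,4)=6 f(6,6)=1
t=7: f(7,-3)=14 f(7,-1)=34 f(7,1)=35 f(7,3)=21 f(7,5)=7 f(7,7)=1
t=8: f(8,-2)=48 f(8,0)=69 f(8,2)=56 f(8,4)=28 f(8,6)=8 f(8,8)=1
t=9: f(9,-3)=48 f(9,-1)=117 f(9,1)=125 f(9,3)=84 f(9,5)=36 f(9,7)=9 f(9,9)=1
t=10: f(10,-2)=165 f(10,0)=242 f(10,2)=209 f(10,4)=120 f(10,6)=45 f(10,8)=10 f(10,10)=1
t=11: f(11,-3)=165 f(11,-1)=407 f(11,1)=451 f(11,3)=329 f(11,5)=165 f(11,7)=55 f(11,9)=11 f(11,11)=1
t=12: f(12,-2)=572 f(12,0)=858 f(12,2)=780 f(12,4)=494 f(12,6)=220 f(12,8)=66 f(12,10)=12 f(12,12)=1
Σ_s f(12,s) = 3003
P = 3003/4096 = 3003/4096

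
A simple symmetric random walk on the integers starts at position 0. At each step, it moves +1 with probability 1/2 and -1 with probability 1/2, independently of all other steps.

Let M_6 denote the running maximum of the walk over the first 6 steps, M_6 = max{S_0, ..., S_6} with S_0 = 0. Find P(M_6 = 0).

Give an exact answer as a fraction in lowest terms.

Answer: 5/16

Derivation:
Let M_6 = max(S_0,...,S_6). Use the reflection principle: for j ≥ 1, #{paths with M_6 ≥ j} = #{S_6 ≥ j} + #{S_6 ≥ j+1}.
P(M_6 ≥ 0) = 1 since S_0 = 0, so #{M_6 ≥ 0} = 64.
#{M_6 ≥ 1} = #{S_6 ≥ 1} + #{S_6 ≥ 2} = 22 + 22 = 44.
#{M_6 = 0} = 64 - 44 = 20.
P(M_6 = 0) = 20/64 = 5/16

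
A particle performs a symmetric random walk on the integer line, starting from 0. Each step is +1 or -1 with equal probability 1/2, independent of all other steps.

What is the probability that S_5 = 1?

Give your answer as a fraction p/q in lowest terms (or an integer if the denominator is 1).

Answer: 5/16

Derivation:
To reach position 1 after 5 steps: need 3 steps of +1 and 2 of -1.
Favorable paths: C(5,3) = 10
Total paths: 2^5 = 32
P = 10/32 = 5/16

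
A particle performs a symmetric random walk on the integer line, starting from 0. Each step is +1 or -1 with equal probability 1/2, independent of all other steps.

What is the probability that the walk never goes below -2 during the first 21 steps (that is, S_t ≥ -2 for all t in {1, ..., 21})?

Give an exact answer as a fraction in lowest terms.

Answer: 499681/1048576

Derivation:
Let f(t,s) = #length-t paths at position s with S_1..S_t all ≥ -2.
f(t,s) = f(t-1,s-1) + f(t-1,s+1) for s ≥ -2; f(t,s) = 0 for s < -2.
t=0: f(0,0)=1
t=1: f(1,-1)=1 f(1,1)=1
t=2: f(2,-2)=1 f(2,0)=2 f(2,2)=1
t=3: f(3,-1)=3 f(3,1)=3 f(3,3)=1
t=4: f(4,-2)=3 f(4,0)=6 f(4,2)=4 f(4,4)=1
t=5: f(5,-1)=9 f(5,1)=10 f(5,3)=5 f(5,5)=1
t=6: f(6,-2)=9 f(6,0)=19 f(6,2)=15 f(6,4)=6 f(6,6)=1
t=7: f(7,-1)=28 f(7,1)=34 f(7,3)=21 f(7,5)=7 f(7,7)=1
t=8: f(8,-2)=28 f(8,0)=62 f(8,2)=55 f(8,4)=28 f(8,6)=8 f(8,8)=1
t=9: f(9,-1)=90 f(9,1)=117 f(9,3)=83 f(9,5)=36 f(9,7)=9 f(9,9)=1
t=10: f(10,-2)=90 f(10,0)=207 f(10,2)=200 f(10,4)=119 f(10,6)=45 f(10,8)=10 f(10,10)=1
t=11: f(11,-1)=297 f(11,1)=407 f(11,3)=319 f(11,5)=164 f(11,7)=55 f(11,9)=11 f(11,11)=1
t=12: f(12,-2)=297 f(12,0)=704 f(12,2)=726 f(12,4)=483 f(12,6)=219 f(12,8)=66 f(12,10)=12 f(12,12)=1
t=13: f(13,-1)=1001 f(13,1)=1430 f(13,3)=1209 f(13,5)=702 f(13,7)=285 f(13,9)=78 f(13,11)=13 f(13,13)=1
t=14: f(14,-2)=1001 f(14,0)=2431 f(14,2)=2639 f(14,4)=1911 f(14,6)=987 f(14,8)=363 f(14,10)=91 f(14,12)=14 f(14,14)=1
t=15: f(15,-1)=3432 f(15,1)=5070 f(15,3)=4550 f(15,5)=2898 f(15,7)=1350 f(15,9)=454 f(15,11)=105 f(15,13)=15 f(15,15)=1
t=16: f(16,-2)=3432 f(16,0)=8502 f(16,2)=9620 f(16,4)=7448 f(16,6)=4248 f(16,8)=1804 f(16,10)=559 f(16,12)=120 f(16,14)=16 f(16,16)=1
t=17: f(17,-1)=11934 f(17,1)=18122 f(17,3)=17068 f(17,5)=11696 f(17,7)=6052 f(17,9)=2363 f(17,11)=679 f(17,13)=136 f(17,15)=17 f(17,17)=1
t=18: f(18,-2)=11934 f(18,0)=30056 f(18,2)=35190 f(18,4)=28764 f(18,6)=17748 f(18,8)=8415 f(18,10)=3042 f(18,12)=815 f(18,14)=153 f(18,16)=18 f(18,18)=1
t=19: f(19,-1)=41990 f(19,1)=65246 f(19,3)=63954 f(19,5)=46512 f(19,7)=26163 f(19,9)=11457 f(19,11)=3857 f(19,13)=968 f(19,15)=171 f(19,17)=19 f(19,19)=1
t=20: f(20,-2)=41990 f(20,0)=107236 f(20,2)=129200 f(20,4)=110466 f(20,6)=72675 f(20,8)=37620 f(20,10)=15314 f(20,12)=4825 f(20,14)=1139 f(20,16)=190 f(20,18)=20 f(20,20)=1
t=21: f(21,-1)=149226 f(21,1)=236436 f(21,3)=239666 f(21,5)=183141 f(21,7)=110295 f(21,9)=52934 f(21,11)=20139 f(21,13)=5964 f(21,15)=1329 f(21,17)=210 f(21,19)=21 f(21,21)=1
Σ_s f(21,s) = 999362
P = 999362/2097152 = 499681/1048576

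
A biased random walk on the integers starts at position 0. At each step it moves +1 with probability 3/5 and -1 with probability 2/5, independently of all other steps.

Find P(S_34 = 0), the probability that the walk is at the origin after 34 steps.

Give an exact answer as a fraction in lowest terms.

Answer: 7900031552811535171584/116415321826934814453125

Derivation:
To be at 0 after 34 steps: need exactly 17 steps of +1 and 17 of -1.
Number of such sequences: C(34,17) = 2333606220
Each has probability (3/5)^17 · (2/5)^17 = 16926659444736/582076609134674072265625
P = 2333606220 · 16926659444736/582076609134674072265625 = 7900031552811535171584/116415321826934814453125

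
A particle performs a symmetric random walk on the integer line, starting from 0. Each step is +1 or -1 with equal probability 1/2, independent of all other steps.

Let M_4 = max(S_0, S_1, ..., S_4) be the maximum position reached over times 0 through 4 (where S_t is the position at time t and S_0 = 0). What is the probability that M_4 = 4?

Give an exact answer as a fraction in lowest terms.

Answer: 1/16

Derivation:
Let M_4 = max(S_0,...,S_4). Use the reflection principle: for j ≥ 1, #{paths with M_4 ≥ j} = #{S_4 ≥ j} + #{S_4 ≥ j+1}.
By reflection, #{M_4 ≥ 4} = #{S_4 ≥ 4} + #{S_4 ≥ 5} = 1 + 0 = 1.
#{M_4 ≥ 5} = #{S_4 ≥ 5} + #{S_4 ≥ 6} = 0 + 0 = 0.
#{M_4 = 4} = 1 - 0 = 1.
P(M_4 = 4) = 1/16 = 1/16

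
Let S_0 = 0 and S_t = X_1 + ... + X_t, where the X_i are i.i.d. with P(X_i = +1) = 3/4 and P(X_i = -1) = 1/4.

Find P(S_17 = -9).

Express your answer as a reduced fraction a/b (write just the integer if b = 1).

Answer: 48195/4294967296

Derivation:
To reach position -9 after 17 steps: need 4 steps of +1 and 13 steps of -1.
Number of such sequences: C(17,4) = 2380
Each has probability (3/4)^4 · (1/4)^13 = 81/17179869184
P = 2380 · 81/17179869184 = 48195/4294967296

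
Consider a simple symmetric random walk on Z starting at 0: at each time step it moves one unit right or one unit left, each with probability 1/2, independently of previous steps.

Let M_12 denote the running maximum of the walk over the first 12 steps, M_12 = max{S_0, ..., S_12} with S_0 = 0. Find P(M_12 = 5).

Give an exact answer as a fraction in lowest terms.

Let M_12 = max(S_0,...,S_12). Use the reflection principle: for j ≥ 1, #{paths with M_12 ≥ j} = #{S_12 ≥ j} + #{S_12 ≥ j+1}.
By reflection, #{M_12 ≥ 5} = #{S_12 ≥ 5} + #{S_12 ≥ 6} = 299 + 299 = 598.
#{M_12 ≥ 6} = #{S_12 ≥ 6} + #{S_12 ≥ 7} = 299 + 79 = 378.
#{M_12 = 5} = 598 - 378 = 220.
P(M_12 = 5) = 220/4096 = 55/1024

Answer: 55/1024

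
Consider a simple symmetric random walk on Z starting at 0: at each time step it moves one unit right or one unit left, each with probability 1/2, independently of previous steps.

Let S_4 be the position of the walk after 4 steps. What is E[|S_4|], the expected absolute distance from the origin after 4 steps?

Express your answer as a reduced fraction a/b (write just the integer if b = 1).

Answer: 3/2

Derivation:
S_4 takes values m ≡ 0 (mod 2) with |m| ≤ 4; P(S_4=m) = C(4,(4+m)/2)/2^4.
Total paths: 2^4 = 16
Distribution: P(S=-4)=1/16, P(S=-2)=4/16, P(S=0)=6/16, P(S=2)=4/16, P(S=4)=1/16
E[|S_4|] = Σ_m |m|·P(S_4=m) = 24/16 = 3/2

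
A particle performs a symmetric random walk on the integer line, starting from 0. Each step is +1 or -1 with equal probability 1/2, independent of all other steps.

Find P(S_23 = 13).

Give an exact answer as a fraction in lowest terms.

Answer: 33649/8388608

Derivation:
To reach position 13 after 23 steps: need 18 steps of +1 and 5 of -1.
Favorable paths: C(23,18) = 33649
Total paths: 2^23 = 8388608
P = 33649/8388608 = 33649/8388608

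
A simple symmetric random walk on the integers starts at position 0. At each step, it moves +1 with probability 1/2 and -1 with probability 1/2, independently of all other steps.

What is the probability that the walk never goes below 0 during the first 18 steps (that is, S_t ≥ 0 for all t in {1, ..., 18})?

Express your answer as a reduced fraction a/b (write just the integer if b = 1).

Let f(t,s) = #length-t paths at position s with S_1..S_t all ≥ 0.
f(t,s) = f(t-1,s-1) + f(t-1,s+1) for s ≥ 0; f(t,s) = 0 for s < 0.
t=0: f(0,0)=1
t=1: f(1,1)=1
t=2: f(2,0)=1 f(2,2)=1
t=3: f(3,1)=2 f(3,3)=1
t=4: f(4,0)=2 f(4,2)=3 f(4,4)=1
t=5: f(5,1)=5 f(5,3)=4 f(5,5)=1
t=6: f(6,0)=5 f(6,2)=9 f(6,4)=5 f(6,6)=1
t=7: f(7,1)=14 f(7,3)=14 f(7,5)=6 f(7,7)=1
t=8: f(8,0)=14 f(8,2)=28 f(8,4)=20 f(8,6)=7 f(8,8)=1
t=9: f(9,1)=42 f(9,3)=48 f(9,5)=27 f(9,7)=8 f(9,9)=1
t=10: f(10,0)=42 f(10,2)=90 f(10,4)=75 f(10,6)=35 f(10,8)=9 f(10,10)=1
t=11: f(11,1)=132 f(11,3)=165 f(11,5)=110 f(11,7)=44 f(11,9)=10 f(11,11)=1
t=12: f(12,0)=132 f(12,2)=297 f(12,4)=275 f(12,6)=154 f(12,8)=54 f(12,10)=11 f(12,12)=1
t=13: f(13,1)=429 f(13,3)=572 f(13,5)=429 f(13,7)=208 f(13,9)=65 f(13,11)=12 f(13,13)=1
t=14: f(14,0)=429 f(14,2)=1001 f(14,4)=1001 f(14,6)=637 f(14,8)=273 f(14,10)=77 f(14,12)=13 f(14,14)=1
t=15: f(15,1)=1430 f(15,3)=2002 f(15,5)=1638 f(15,7)=910 f(15,9)=350 f(15,11)=90 f(15,13)=14 f(15,15)=1
t=16: f(16,0)=1430 f(16,2)=3432 f(16,4)=3640 f(16,6)=2548 f(16,8)=1260 f(16,10)=440 f(16,12)=104 f(16,14)=15 f(16,16)=1
t=17: f(17,1)=4862 f(17,3)=7072 f(17,5)=6188 f(17,7)=3808 f(17,9)=1700 f(17,11)=544 f(17,13)=119 f(17,15)=16 f(17,17)=1
t=18: f(18,0)=4862 f(18,2)=11934 f(18,4)=13260 f(18,6)=9996 f(18,8)=5508 f(18,10)=2244 f(18,12)=663 f(18,14)=135 f(18,16)=17 f(18,18)=1
Σ_s f(18,s) = 48620
P = 48620/262144 = 12155/65536

Answer: 12155/65536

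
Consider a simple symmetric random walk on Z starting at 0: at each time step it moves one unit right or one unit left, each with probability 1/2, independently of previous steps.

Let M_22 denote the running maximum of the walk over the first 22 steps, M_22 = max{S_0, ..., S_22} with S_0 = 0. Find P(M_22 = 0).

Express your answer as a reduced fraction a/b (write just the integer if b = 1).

Let M_22 = max(S_0,...,S_22). Use the reflection principle: for j ≥ 1, #{paths with M_22 ≥ j} = #{S_22 ≥ j} + #{S_22 ≥ j+1}.
P(M_22 ≥ 0) = 1 since S_0 = 0, so #{M_22 ≥ 0} = 4194304.
#{M_22 ≥ 1} = #{S_22 ≥ 1} + #{S_22 ≥ 2} = 1744436 + 1744436 = 3488872.
#{M_22 = 0} = 4194304 - 3488872 = 705432.
P(M_22 = 0) = 705432/4194304 = 88179/524288

Answer: 88179/524288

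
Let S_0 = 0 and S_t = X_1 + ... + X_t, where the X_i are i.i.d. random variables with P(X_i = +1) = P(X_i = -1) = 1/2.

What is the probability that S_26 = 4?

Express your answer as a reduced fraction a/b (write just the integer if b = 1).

To reach position 4 after 26 steps: need 15 steps of +1 and 11 of -1.
Favorable paths: C(26,15) = 7726160
Total paths: 2^26 = 67108864
P = 7726160/67108864 = 482885/4194304

Answer: 482885/4194304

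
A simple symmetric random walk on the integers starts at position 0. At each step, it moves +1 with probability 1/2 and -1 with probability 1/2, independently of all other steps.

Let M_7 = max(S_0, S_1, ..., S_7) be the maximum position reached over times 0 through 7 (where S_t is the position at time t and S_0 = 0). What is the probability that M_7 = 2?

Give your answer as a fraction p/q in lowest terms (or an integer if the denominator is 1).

Answer: 21/128

Derivation:
Let M_7 = max(S_0,...,S_7). Use the reflection principle: for j ≥ 1, #{paths with M_7 ≥ j} = #{S_7 ≥ j} + #{S_7 ≥ j+1}.
By reflection, #{M_7 ≥ 2} = #{S_7 ≥ 2} + #{S_7 ≥ 3} = 29 + 29 = 58.
#{M_7 ≥ 3} = #{S_7 ≥ 3} + #{S_7 ≥ 4} = 29 + 8 = 37.
#{M_7 = 2} = 58 - 37 = 21.
P(M_7 = 2) = 21/128 = 21/128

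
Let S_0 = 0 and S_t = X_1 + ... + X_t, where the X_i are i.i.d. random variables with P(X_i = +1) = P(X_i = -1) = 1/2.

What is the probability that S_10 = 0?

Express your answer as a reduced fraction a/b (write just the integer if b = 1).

To return to 0 after 10 steps: need exactly 5 steps of +1 and 5 of -1.
Favorable paths: C(10,5) = 252
Total paths: 2^10 = 1024
P = 252/1024 = 63/256

Answer: 63/256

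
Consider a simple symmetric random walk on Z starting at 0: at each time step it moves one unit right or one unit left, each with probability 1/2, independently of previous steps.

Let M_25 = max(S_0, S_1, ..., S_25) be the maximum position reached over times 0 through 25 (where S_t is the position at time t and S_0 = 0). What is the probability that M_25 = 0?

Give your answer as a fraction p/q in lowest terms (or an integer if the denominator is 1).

Let M_25 = max(S_0,...,S_25). Use the reflection principle: for j ≥ 1, #{paths with M_25 ≥ j} = #{S_25 ≥ j} + #{S_25 ≥ j+1}.
P(M_25 ≥ 0) = 1 since S_0 = 0, so #{M_25 ≥ 0} = 33554432.
#{M_25 ≥ 1} = #{S_25 ≥ 1} + #{S_25 ≥ 2} = 16777216 + 11576916 = 28354132.
#{M_25 = 0} = 33554432 - 28354132 = 5200300.
P(M_25 = 0) = 5200300/33554432 = 1300075/8388608

Answer: 1300075/8388608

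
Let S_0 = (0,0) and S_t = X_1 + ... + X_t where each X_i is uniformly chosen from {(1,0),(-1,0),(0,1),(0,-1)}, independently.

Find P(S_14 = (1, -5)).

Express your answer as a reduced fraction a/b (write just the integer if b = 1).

Answer: 1002001/134217728

Derivation:
Let h be the number of horizontal steps (so 14-h are vertical). To end at (1,-5) need (h+1)/2 right-steps and ((14-h)-5)/2 up-steps.
Sum over h with 1 ≤ h ≤ 9, h ≡ 1 (mod 2), 14-h ≡ 1 (mod 2):
h=1: C(14,1)·C(1,1)·C(13,4) = 14·1·715 = 10010
h=3: C(14,3)·C(3,2)·C(11,3) = 364·3·165 = 180180
h=5: C(14,5)·C(5,3)·C(9,2) = 2002·10·36 = 720720
h=7: C(14,7)·C(7,4)·C(7,1) = 3432·35·7 = 840840
h=9: C(14,9)·C(9,5)·C(5,0) = 2002·126·1 = 252252
Total favorable: 2004002
Total paths: 4^14 = 268435456
P = 2004002/268435456 = 1002001/134217728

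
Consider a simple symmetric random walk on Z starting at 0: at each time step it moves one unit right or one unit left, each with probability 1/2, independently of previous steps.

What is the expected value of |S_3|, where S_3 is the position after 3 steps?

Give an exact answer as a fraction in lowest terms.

S_3 takes values m ≡ 1 (mod 2) with |m| ≤ 3; P(S_3=m) = C(3,(3+m)/2)/2^3.
Total paths: 2^3 = 8
Distribution: P(S=-3)=1/8, P(S=-1)=3/8, P(S=1)=3/8, P(S=3)=1/8
E[|S_3|] = Σ_m |m|·P(S_3=m) = 12/8 = 3/2

Answer: 3/2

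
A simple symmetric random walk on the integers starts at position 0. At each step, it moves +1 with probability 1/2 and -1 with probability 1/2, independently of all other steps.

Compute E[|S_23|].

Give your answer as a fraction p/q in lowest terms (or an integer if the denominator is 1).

Answer: 2028117/524288

Derivation:
S_23 takes values m ≡ 1 (mod 2) with |m| ≤ 23; P(S_23=m) = C(23,(23+m)/2)/2^23.
Total paths: 2^23 = 8388608
Distribution: P(S=-23)=1/8388608, P(S=-21)=23/8388608, P(S=-19)=253/8388608, P(S=-17)=1771/8388608, P(S=-15)=8855/8388608, P(S=-13)=33649/8388608, P(S=-11)=100947/8388608, P(S=-9)=245157/8388608, P(S=-7)=490314/8388608, P(S=-5)=817190/8388608, P(S=-3)=1144066/8388608, P(S=-1)=1352078/8388608, P(S=1)=1352078/8388608, P(S=3)=1144066/8388608, P(S=5)=817190/8388608, P(S=7)=490314/8388608, P(S=9)=245157/8388608, P(S=11)=100947/8388608, P(S=13)=33649/8388608, P(S=15)=8855/8388608, P(S=17)=1771/8388608, P(S=19)=253/8388608, P(S=21)=23/8388608, P(S=23)=1/8388608
E[|S_23|] = Σ_m |m|·P(S_23=m) = 32449872/8388608 = 2028117/524288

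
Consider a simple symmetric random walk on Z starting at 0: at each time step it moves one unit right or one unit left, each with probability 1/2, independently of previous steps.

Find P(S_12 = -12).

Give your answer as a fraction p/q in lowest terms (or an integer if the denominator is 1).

Answer: 1/4096

Derivation:
To reach position -12 after 12 steps: need 0 steps of +1 and 12 of -1.
Favorable paths: C(12,0) = 1
Total paths: 2^12 = 4096
P = 1/4096 = 1/4096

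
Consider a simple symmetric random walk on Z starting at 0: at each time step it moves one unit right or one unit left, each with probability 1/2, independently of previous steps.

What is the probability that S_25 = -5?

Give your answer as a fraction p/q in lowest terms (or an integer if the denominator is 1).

Answer: 408595/4194304

Derivation:
To reach position -5 after 25 steps: need 10 steps of +1 and 15 of -1.
Favorable paths: C(25,10) = 3268760
Total paths: 2^25 = 33554432
P = 3268760/33554432 = 408595/4194304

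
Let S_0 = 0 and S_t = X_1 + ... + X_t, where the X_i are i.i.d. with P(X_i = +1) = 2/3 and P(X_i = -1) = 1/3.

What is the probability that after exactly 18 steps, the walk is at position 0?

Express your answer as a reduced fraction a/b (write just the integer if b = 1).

To be at 0 after 18 steps: need exactly 9 steps of +1 and 9 of -1.
Number of such sequences: C(18,9) = 48620
Each has probability (2/3)^9 · (1/3)^9 = 512/387420489
P = 48620 · 512/387420489 = 24893440/387420489

Answer: 24893440/387420489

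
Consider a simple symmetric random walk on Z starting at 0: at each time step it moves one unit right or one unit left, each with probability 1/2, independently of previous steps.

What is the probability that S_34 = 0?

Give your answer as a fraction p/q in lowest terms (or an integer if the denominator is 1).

To return to 0 after 34 steps: need exactly 17 steps of +1 and 17 of -1.
Favorable paths: C(34,17) = 2333606220
Total paths: 2^34 = 17179869184
P = 2333606220/17179869184 = 583401555/4294967296

Answer: 583401555/4294967296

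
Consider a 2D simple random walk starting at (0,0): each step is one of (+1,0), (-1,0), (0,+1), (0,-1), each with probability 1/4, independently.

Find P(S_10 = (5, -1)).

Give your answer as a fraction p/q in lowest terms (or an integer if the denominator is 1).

Answer: 675/131072

Derivation:
Let h be the number of horizontal steps (so 10-h are vertical). To end at (5,-1) need (h+5)/2 right-steps and ((10-h)-1)/2 up-steps.
Sum over h with 5 ≤ h ≤ 9, h ≡ 1 (mod 2), 10-h ≡ 1 (mod 2):
h=5: C(10,5)·C(5,5)·C(5,2) = 252·1·10 = 2520
h=7: C(10,7)·C(7,6)·C(3,1) = 120·7·3 = 2520
h=9: C(10,9)·C(9,7)·C(1,0) = 10·36·1 = 360
Total favorable: 5400
Total paths: 4^10 = 1048576
P = 5400/1048576 = 675/131072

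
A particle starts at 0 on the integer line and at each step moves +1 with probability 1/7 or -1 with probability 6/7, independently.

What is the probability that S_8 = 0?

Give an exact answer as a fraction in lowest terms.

To be at 0 after 8 steps: need exactly 4 steps of +1 and 4 of -1.
Number of such sequences: C(8,4) = 70
Each has probability (1/7)^4 · (6/7)^4 = 1296/5764801
P = 70 · 1296/5764801 = 12960/823543

Answer: 12960/823543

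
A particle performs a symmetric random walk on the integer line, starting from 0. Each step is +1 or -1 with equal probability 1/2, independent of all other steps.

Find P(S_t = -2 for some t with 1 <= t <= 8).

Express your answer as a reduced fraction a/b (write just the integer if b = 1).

Count via complement. Let g(t,s) = #length-t paths at position s with S_1..S_t all ≠ -2.
g(t,s) = g(t-1,s-1) + g(t-1,s+1) for s ≠ -2; g(t,-2) = 0.
t=0: g(0,0)=1
t=1: g(1,-1)=1 g(1,1)=1
t=2: g(2,0)=2 g(2,2)=1
t=3: g(3,-1)=2 g(3,1)=3 g(3,3)=1
t=4: g(4,0)=5 g(4,2)=4 g(4,4)=1
t=5: g(5,-1)=5 g(5,1)=9 g(5,3)=5 g(5,5)=1
t=6: g(6,0)=14 g(6,2)=14 g(6,4)=6 g(6,6)=1
t=7: g(7,-1)=14 g(7,1)=28 g(7,3)=20 g(7,5)=7 g(7,7)=1
t=8: g(8,0)=42 g(8,2)=48 g(8,4)=27 g(8,6)=8 g(8,8)=1
Paths never hitting -2: Σ_s g(8,s) = 126
Paths hitting -2: 2^8 - 126 = 130
P = 130/256 = 65/128

Answer: 65/128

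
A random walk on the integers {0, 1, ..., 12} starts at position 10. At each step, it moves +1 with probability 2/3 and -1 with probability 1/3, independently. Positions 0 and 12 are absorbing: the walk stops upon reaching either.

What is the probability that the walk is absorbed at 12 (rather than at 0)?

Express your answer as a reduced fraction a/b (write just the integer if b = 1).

Biased walk: p = 2/3, q = 1/3, r = q/p = 1/2
Gambler's ruin: P(hit 12 before 0 | start at 10) = (1 - r^a)/(1 - r^N)
r^10 = 1/1024; r^12 = 1/4096
P = (1 - 1/1024) / (1 - 1/4096) = 1023/1024 / 4095/4096 = 1364/1365

Answer: 1364/1365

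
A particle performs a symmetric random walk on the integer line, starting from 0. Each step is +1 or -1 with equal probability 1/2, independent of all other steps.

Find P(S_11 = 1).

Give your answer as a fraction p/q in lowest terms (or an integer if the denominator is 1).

To reach position 1 after 11 steps: need 6 steps of +1 and 5 of -1.
Favorable paths: C(11,6) = 462
Total paths: 2^11 = 2048
P = 462/2048 = 231/1024

Answer: 231/1024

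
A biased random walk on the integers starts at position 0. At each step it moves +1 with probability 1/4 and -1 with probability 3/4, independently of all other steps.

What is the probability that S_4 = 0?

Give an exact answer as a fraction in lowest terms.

Answer: 27/128

Derivation:
To be at 0 after 4 steps: need exactly 2 steps of +1 and 2 of -1.
Number of such sequences: C(4,2) = 6
Each has probability (1/4)^2 · (3/4)^2 = 9/256
P = 6 · 9/256 = 27/128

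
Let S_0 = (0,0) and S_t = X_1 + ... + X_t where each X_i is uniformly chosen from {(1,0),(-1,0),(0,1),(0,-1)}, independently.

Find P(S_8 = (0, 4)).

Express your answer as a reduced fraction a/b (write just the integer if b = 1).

Let h be the number of horizontal steps (so 8-h are vertical). To end at (0,4) need (h+0)/2 right-steps and ((8-h)+4)/2 up-steps.
Sum over h with 0 ≤ h ≤ 4, h ≡ 0 (mod 2), 8-h ≡ 0 (mod 2):
h=0: C(8,0)·C(0,0)·C(8,6) = 1·1·28 = 28
h=2: C(8,2)·C(2,1)·C(6,5) = 28·2·6 = 336
h=4: C(8,4)·C(4,2)·C(4,4) = 70·6·1 = 420
Total favorable: 784
Total paths: 4^8 = 65536
P = 784/65536 = 49/4096

Answer: 49/4096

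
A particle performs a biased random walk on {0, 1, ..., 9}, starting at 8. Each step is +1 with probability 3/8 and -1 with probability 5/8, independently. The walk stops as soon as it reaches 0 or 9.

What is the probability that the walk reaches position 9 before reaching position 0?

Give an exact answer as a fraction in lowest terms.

Biased walk: p = 3/8, q = 5/8, r = q/p = 5/3
Gambler's ruin: P(hit 9 before 0 | start at 8) = (1 - r^a)/(1 - r^N)
r^8 = 390625/6561; r^9 = 1953125/19683
P = (1 - 390625/6561) / (1 - 1953125/19683) = -384064/6561 / -1933442/19683 = 576096/966721

Answer: 576096/966721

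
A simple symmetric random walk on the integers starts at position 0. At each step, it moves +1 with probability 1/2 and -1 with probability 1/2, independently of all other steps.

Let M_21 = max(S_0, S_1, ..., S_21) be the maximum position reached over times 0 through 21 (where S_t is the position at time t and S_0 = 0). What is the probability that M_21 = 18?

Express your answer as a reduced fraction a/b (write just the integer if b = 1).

Let M_21 = max(S_0,...,S_21). Use the reflection principle: for j ≥ 1, #{paths with M_21 ≥ j} = #{S_21 ≥ j} + #{S_21 ≥ j+1}.
By reflection, #{M_21 ≥ 18} = #{S_21 ≥ 18} + #{S_21 ≥ 19} = 22 + 22 = 44.
#{M_21 ≥ 19} = #{S_21 ≥ 19} + #{S_21 ≥ 20} = 22 + 1 = 23.
#{M_21 = 18} = 44 - 23 = 21.
P(M_21 = 18) = 21/2097152 = 21/2097152

Answer: 21/2097152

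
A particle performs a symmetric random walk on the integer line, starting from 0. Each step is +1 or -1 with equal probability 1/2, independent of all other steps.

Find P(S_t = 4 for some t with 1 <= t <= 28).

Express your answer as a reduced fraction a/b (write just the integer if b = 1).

Count via complement. Let g(t,s) = #length-t paths at position s with S_1..S_t all ≠ 4.
g(t,s) = g(t-1,s-1) + g(t-1,s+1) for s ≠ 4; g(t,4) = 0.
t=0: g(0,0)=1
t=1: g(1,-1)=1 g(1,1)=1
t=2: g(2,-2)=1 g(2,0)=2 g(2,2)=1
t=3: g(3,-3)=1 g(3,-1)=3 g(3,1)=3 g(3,3)=1
t=4: g(4,-4)=1 g(4,-2)=4 g(4,0)=6 g(4,2)=4
t=5: g(5,-5)=1 g(5,-3)=5 g(5,-1)=10 g(5,1)=10 g(5,3)=4
t=6: g(6,-6)=1 g(6,-4)=6 g(6,-2)=15 g(6,0)=20 g(6,2)=14
t=7: g(7,-7)=1 g(7,-5)=7 g(7,-3)=21 g(7,-1)=35 g(7,1)=34 g(7,3)=14
t=8: g(8,-8)=1 g(8,-6)=8 g(8,-4)=28 g(8,-2)=56 g(8,0)=69 g(8,2)=48
t=9: g(9,-9)=1 g(9,-7)=9 g(9,-5)=36 g(9,-3)=84 g(9,-1)=125 g(9,1)=117 g(9,3)=48
t=10: g(10,-10)=1 g(10,-8)=10 g(10,-6)=45 g(10,-4)=120 g(10,-2)=209 g(10,0)=242 g(10,2)=165
t=11: g(11,-11)=1 g(11,-9)=11 g(11,-7)=55 g(11,-5)=165 g(11,-3)=329 g(11,-1)=451 g(11,1)=407 g(11,3)=165
t=12: g(12,-12)=1 g(12,-10)=12 g(12,-8)=66 g(12,-6)=220 g(12,-4)=494 g(12,-2)=780 g(12,0)=858 g(12,2)=572
t=13: g(13,-13)=1 g(13,-11)=13 g(13,-9)=78 g(13,-7)=286 g(13,-5)=714 g(13,-3)=1274 g(13,-1)=1638 g(13,1)=1430 g(13,3)=572
t=14: g(14,-14)=1 g(14,-12)=14 g(14,-10)=91 g(14,-8)=364 g(14,-6)=1000 g(14,-4)=1988 g(14,-2)=2912 g(14,0)=3068 g(14,2)=2002
t=15: g(15,-15)=1 g(15,-13)=15 g(15,-11)=105 g(15,-9)=455 g(15,-7)=1364 g(15,-5)=2988 g(15,-3)=4900 g(15,-1)=5980 g(15,1)=5070 g(15,3)=2002
t=16: g(16,-16)=1 g(16,-14)=16 g(16,-12)=120 g(16,-10)=560 g(16,-8)=1819 g(16,-6)=4352 g(16,-4)=7888 g(16,-2)=10880 g(16,0)=11050 g(16,2)=7072
t=17: g(17,-17)=1 g(17,-15)=17 g(17,-13)=136 g(17,-11)=680 g(17,-9)=2379 g(17,-7)=6171 g(17,-5)=12240 g(17,-3)=18768 g(17,-1)=21930 g(17,1)=18122 g(17,3)=7072
t=18: g(18,-18)=1 g(18,-16)=18 g(18,-14)=153 g(18,-12)=816 g(18,-10)=3059 g(18,-8)=8550 g(18,-6)=18411 g(18,-4)=31008 g(18,-2)=40698 g(18,0)=40052 g(18,2)=25194
t=19: g(19,-19)=1 g(19,-17)=19 g(19,-15)=171 g(19,-13)=969 g(19,-11)=3875 g(19,-9)=11609 g(19,-7)=26961 g(19,-5)=49419 g(19,-3)=71706 g(19,-1)=80750 g(19,1)=65246 g(19,3)=25194
t=20: g(20,-20)=1 g(20,-18)=20 g(20,-16)=190 g(20,-14)=1140 g(20,-12)=4844 g(20,-10)=15484 g(20,-8)=38570 g(20,-6)=76380 g(20,-4)=121125 g(20,-2)=152456 g(20,0)=145996 g(20,2)=90440
t=21: g(21,-21)=1 g(21,-19)=21 g(21,-17)=210 g(21,-15)=1330 g(21,-13)=5984 g(21,-11)=20328 g(21,-9)=54054 g(21,-7)=114950 g(21,-5)=197505 g(21,-3)=273581 g(21,-1)=298452 g(21,1)=236436 g(21,3)=90440
t=22: g(22,-22)=1 g(22,-20)=22 g(22,-18)=231 g(22,-16)=1540 g(22,-14)=7314 g(22,-12)=26312 g(22,-10)=74382 g(22,-8)=169004 g(22,-6)=312455 g(22,-4)=471086 g(22,-2)=572033 g(22,0)=534888 g(22,2)=326876
t=23: g(23,-23)=1 g(23,-21)=23 g(23,-19)=253 g(23,-17)=1771 g(23,-15)=8854 g(23,-13)=33626 g(23,-11)=100694 g(23,-9)=243386 g(23,-7)=481459 g(23,-5)=783541 g(23,-3)=1043119 g(23,-1)=1106921 g(23,1)=861764 g(23,3)=326876
t=24: g(24,-24)=1 g(24,-22)=24 g(24,-20)=276 g(24,-18)=2024 g(24,-16)=10625 g(24,-14)=42480 g(24,-12)=134320 g(24,-10)=344080 g(24,-8)=724845 g(24,-6)=1265000 g(24,-4)=1826660 g(24,-2)=2150040 g(24,0)=1968685 g(24,2)=1188640
t=25: g(25,-25)=1 g(25,-23)=25 g(25,-21)=300 g(25,-19)=2300 g(25,-17)=12649 g(25,-15)=53105 g(25,-13)=176800 g(25,-11)=478400 g(25,-9)=1068925 g(25,-7)=1989845 g(25,-5)=3091660 g(25,-3)=3976700 g(25,-1)=4118725 g(25,1)=3157325 g(25,3)=1188640
t=26: g(26,-26)=1 g(26,-24)=26 g(26,-22)=325 g(26,-20)=2600 g(26,-18)=14949 g(26,-16)=65754 g(26,-14)=229905 g(26,-12)=655200 g(26,-10)=1547325 g(26,-8)=3058770 g(26,-6)=5081505 g(26,-4)=7068360 g(26,-2)=8095425 g(26,0)=7276050 g(26,2)=4345965
t=27: g(27,-27)=1 g(27,-25)=27 g(27,-23)=351 g(27,-21)=2925 g(27,-19)=17549 g(27,-17)=80703 g(27,-15)=295659 g(27,-13)=885105 g(27,-11)=2202525 g(27,-9)=4606095 g(27,-7)=8140275 g(27,-5)=12149865 g(27,-3)=15163785 g(27,-1)=15371475 g(27,1)=11622015 g(27,3)=4345965
t=28: g(28,-28)=1 g(28,-26)=28 g(28,-24)=378 g(28,-22)=3276 g(28,-20)=20474 g(28,-18)=98252 g(28,-16)=376362 g(28,-14)=1180764 g(28,-12)=3087630 g(28,-10)=6808620 g(28,-8)=12746370 g(28,-6)=20290140 g(28,-4)=27313650 g(28,-2)=30535260 g(28,0)=26993490 g(28,2)=15967980
Paths never hitting 4: Σ_s g(28,s) = 145422675
Paths hitting 4: 2^28 - 145422675 = 123012781
P = 123012781/268435456 = 123012781/268435456

Answer: 123012781/268435456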